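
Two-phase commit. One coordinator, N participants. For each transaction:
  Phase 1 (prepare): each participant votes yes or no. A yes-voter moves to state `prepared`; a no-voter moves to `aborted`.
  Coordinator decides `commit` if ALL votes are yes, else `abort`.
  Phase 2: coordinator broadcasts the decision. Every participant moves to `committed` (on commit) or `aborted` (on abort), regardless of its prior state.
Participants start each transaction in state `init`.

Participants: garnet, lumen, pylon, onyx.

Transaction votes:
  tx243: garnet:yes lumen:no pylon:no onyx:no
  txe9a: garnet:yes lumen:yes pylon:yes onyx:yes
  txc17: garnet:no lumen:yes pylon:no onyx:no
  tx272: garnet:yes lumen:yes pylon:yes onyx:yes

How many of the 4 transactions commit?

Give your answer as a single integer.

Answer: 2

Derivation:
tx243: no from lumen, pylon, onyx -> abort (commits=0)
txe9a: all yes -> commit (commits=1)
txc17: no from garnet, pylon, onyx -> abort (commits=1)
tx272: all yes -> commit (commits=2)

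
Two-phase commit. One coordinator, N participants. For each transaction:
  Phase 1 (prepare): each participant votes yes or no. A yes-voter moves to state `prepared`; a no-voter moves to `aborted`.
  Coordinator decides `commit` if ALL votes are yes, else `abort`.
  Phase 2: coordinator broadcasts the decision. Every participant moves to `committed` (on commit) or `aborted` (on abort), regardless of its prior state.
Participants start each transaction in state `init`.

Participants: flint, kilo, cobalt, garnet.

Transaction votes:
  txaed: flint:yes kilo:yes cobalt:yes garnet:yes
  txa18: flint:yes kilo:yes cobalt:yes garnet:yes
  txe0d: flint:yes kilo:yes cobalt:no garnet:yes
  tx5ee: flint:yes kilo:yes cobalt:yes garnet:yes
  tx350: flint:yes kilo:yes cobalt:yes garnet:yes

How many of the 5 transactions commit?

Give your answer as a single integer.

txaed: all yes -> commit (commits=1)
txa18: all yes -> commit (commits=2)
txe0d: no from cobalt -> abort (commits=2)
tx5ee: all yes -> commit (commits=3)
tx350: all yes -> commit (commits=4)

Answer: 4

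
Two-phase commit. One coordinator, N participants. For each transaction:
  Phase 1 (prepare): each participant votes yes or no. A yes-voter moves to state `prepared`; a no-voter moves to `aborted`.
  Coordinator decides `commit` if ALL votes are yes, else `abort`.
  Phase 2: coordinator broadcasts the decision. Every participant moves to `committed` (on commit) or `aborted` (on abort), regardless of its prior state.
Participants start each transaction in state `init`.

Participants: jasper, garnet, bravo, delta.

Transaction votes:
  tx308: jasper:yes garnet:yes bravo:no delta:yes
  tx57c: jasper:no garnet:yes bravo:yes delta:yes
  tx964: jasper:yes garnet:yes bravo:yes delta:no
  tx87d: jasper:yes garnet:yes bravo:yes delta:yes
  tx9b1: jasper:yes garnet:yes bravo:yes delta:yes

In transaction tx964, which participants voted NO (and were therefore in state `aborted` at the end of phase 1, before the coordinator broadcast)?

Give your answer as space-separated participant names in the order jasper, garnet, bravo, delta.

Txn tx964 phase 1: jasper yes -> prepared; garnet yes -> prepared; bravo yes -> prepared; delta no -> aborted

Answer: delta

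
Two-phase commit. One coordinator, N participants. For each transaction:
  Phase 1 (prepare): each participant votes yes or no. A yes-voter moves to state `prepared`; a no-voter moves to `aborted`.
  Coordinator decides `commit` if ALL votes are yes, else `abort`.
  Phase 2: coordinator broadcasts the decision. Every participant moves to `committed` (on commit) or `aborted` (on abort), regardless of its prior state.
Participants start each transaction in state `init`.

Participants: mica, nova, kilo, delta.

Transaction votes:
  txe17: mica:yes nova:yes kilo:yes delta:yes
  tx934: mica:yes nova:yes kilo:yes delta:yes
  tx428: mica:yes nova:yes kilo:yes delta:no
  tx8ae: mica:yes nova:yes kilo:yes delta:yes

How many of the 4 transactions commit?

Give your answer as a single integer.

txe17: all yes -> commit (commits=1)
tx934: all yes -> commit (commits=2)
tx428: no from delta -> abort (commits=2)
tx8ae: all yes -> commit (commits=3)

Answer: 3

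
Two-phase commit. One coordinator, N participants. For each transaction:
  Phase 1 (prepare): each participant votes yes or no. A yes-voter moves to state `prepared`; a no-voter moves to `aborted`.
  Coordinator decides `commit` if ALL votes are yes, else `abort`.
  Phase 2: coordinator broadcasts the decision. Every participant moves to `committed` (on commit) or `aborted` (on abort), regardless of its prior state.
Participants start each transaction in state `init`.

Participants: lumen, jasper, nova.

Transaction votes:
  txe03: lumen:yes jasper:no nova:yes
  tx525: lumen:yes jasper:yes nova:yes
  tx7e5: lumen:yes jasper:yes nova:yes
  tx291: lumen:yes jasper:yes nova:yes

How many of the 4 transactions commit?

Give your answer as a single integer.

txe03: no from jasper -> abort (commits=0)
tx525: all yes -> commit (commits=1)
tx7e5: all yes -> commit (commits=2)
tx291: all yes -> commit (commits=3)

Answer: 3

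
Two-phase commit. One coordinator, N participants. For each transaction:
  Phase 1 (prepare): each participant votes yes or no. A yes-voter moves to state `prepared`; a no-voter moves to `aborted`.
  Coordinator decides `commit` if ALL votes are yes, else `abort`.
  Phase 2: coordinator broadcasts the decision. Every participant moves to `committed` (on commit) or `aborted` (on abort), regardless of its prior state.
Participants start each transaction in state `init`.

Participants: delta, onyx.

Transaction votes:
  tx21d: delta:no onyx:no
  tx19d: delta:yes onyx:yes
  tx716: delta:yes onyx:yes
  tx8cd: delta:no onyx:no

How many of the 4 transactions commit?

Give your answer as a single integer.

tx21d: no from delta, onyx -> abort (commits=0)
tx19d: all yes -> commit (commits=1)
tx716: all yes -> commit (commits=2)
tx8cd: no from delta, onyx -> abort (commits=2)

Answer: 2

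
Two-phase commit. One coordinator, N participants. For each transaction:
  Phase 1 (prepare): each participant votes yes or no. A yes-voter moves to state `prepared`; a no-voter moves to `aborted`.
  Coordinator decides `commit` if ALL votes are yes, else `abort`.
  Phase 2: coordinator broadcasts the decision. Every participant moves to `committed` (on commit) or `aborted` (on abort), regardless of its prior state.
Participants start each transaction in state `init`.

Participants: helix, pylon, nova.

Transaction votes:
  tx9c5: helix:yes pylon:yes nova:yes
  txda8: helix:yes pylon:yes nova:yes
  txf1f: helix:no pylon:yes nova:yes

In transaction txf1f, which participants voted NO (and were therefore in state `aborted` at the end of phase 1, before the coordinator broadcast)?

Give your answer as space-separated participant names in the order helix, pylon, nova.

Answer: helix

Derivation:
Txn txf1f phase 1: helix no -> aborted; pylon yes -> prepared; nova yes -> prepared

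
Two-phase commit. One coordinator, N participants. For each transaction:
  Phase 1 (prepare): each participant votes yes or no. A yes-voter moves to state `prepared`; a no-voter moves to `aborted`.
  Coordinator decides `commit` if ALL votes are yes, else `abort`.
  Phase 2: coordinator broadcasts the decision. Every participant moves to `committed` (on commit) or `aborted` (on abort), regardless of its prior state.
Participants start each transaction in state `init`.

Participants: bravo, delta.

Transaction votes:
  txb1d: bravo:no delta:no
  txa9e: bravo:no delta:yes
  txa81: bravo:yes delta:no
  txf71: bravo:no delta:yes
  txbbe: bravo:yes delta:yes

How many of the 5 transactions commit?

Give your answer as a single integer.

Answer: 1

Derivation:
txb1d: no from bravo, delta -> abort (commits=0)
txa9e: no from bravo -> abort (commits=0)
txa81: no from delta -> abort (commits=0)
txf71: no from bravo -> abort (commits=0)
txbbe: all yes -> commit (commits=1)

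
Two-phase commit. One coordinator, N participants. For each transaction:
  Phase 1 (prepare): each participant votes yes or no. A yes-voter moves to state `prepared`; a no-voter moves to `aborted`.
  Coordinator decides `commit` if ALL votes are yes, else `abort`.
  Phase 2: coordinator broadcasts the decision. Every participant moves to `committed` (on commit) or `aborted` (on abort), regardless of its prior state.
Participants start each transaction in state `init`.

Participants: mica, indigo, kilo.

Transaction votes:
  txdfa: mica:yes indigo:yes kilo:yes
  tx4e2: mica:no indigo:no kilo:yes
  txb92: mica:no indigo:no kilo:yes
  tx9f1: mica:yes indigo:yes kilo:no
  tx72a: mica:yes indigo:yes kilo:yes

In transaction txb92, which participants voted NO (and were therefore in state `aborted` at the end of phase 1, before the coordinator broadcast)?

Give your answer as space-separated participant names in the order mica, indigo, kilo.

Txn txb92 phase 1: mica no -> aborted; indigo no -> aborted; kilo yes -> prepared

Answer: mica indigo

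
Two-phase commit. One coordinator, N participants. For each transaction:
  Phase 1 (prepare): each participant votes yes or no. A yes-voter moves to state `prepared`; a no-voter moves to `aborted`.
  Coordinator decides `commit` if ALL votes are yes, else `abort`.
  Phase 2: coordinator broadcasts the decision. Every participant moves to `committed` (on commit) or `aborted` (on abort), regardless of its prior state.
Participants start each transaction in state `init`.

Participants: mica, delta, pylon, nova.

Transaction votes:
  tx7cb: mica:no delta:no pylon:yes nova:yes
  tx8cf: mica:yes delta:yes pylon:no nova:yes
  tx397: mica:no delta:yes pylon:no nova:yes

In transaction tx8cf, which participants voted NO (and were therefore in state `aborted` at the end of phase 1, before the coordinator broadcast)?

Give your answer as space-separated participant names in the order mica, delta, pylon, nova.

Answer: pylon

Derivation:
Txn tx8cf phase 1: mica yes -> prepared; delta yes -> prepared; pylon no -> aborted; nova yes -> prepared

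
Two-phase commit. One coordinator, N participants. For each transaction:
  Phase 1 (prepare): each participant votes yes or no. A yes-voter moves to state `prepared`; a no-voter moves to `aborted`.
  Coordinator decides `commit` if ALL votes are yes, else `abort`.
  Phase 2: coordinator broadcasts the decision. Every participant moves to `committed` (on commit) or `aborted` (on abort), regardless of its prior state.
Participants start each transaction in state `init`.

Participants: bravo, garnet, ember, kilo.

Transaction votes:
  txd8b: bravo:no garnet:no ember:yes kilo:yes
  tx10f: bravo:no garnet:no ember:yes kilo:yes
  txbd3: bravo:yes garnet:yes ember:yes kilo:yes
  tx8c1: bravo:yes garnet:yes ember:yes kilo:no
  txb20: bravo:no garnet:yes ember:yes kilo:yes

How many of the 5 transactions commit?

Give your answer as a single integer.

Answer: 1

Derivation:
txd8b: no from bravo, garnet -> abort (commits=0)
tx10f: no from bravo, garnet -> abort (commits=0)
txbd3: all yes -> commit (commits=1)
tx8c1: no from kilo -> abort (commits=1)
txb20: no from bravo -> abort (commits=1)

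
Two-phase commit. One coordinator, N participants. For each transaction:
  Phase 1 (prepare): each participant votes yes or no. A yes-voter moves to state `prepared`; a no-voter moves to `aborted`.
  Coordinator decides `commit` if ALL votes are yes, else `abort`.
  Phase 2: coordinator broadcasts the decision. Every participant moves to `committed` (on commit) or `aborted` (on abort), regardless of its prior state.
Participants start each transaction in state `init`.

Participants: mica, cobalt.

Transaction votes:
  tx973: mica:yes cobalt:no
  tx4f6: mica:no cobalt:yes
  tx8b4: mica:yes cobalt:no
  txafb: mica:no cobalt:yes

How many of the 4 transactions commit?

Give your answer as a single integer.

Answer: 0

Derivation:
tx973: no from cobalt -> abort (commits=0)
tx4f6: no from mica -> abort (commits=0)
tx8b4: no from cobalt -> abort (commits=0)
txafb: no from mica -> abort (commits=0)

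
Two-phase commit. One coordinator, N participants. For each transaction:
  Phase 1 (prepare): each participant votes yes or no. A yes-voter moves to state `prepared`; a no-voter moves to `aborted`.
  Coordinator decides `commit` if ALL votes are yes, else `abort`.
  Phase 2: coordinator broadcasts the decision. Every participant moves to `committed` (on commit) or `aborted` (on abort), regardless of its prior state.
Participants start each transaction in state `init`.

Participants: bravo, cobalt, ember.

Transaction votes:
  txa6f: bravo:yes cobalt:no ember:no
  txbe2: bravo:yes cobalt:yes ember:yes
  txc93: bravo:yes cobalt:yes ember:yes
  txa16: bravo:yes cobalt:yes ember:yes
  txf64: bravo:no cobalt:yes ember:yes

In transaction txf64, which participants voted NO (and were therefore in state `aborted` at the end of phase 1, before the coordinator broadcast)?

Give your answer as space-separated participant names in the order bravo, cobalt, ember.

Answer: bravo

Derivation:
Txn txf64 phase 1: bravo no -> aborted; cobalt yes -> prepared; ember yes -> prepared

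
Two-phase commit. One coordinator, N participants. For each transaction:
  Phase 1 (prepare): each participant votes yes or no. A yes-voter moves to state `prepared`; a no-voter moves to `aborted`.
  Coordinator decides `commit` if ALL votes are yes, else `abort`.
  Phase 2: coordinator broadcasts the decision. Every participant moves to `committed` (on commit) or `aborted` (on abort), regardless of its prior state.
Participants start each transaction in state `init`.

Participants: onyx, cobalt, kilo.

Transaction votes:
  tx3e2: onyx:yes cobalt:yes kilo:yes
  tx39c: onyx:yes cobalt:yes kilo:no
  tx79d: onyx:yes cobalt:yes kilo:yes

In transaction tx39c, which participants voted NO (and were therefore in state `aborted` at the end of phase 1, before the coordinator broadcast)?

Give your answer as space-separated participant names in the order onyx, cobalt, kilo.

Answer: kilo

Derivation:
Txn tx39c phase 1: onyx yes -> prepared; cobalt yes -> prepared; kilo no -> aborted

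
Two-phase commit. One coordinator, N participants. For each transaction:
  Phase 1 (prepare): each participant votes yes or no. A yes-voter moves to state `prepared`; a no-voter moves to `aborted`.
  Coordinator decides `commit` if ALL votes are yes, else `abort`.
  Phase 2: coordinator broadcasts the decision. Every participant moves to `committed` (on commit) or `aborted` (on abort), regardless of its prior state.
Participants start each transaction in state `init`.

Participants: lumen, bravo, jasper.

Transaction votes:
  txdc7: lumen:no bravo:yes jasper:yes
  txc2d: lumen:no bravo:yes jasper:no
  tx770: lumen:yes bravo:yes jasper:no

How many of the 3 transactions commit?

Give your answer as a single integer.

Answer: 0

Derivation:
txdc7: no from lumen -> abort (commits=0)
txc2d: no from lumen, jasper -> abort (commits=0)
tx770: no from jasper -> abort (commits=0)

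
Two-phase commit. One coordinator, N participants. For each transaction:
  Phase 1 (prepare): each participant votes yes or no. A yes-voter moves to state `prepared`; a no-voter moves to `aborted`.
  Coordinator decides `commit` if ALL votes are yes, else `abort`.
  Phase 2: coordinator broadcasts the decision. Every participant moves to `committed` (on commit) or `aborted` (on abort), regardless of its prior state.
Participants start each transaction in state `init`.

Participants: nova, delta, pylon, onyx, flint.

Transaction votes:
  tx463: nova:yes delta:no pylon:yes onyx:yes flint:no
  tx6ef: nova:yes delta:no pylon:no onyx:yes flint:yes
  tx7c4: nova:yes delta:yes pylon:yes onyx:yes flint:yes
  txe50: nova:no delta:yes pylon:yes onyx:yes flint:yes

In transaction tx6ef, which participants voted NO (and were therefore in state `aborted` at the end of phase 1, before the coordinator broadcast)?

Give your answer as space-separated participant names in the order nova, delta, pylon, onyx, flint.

Answer: delta pylon

Derivation:
Txn tx6ef phase 1: nova yes -> prepared; delta no -> aborted; pylon no -> aborted; onyx yes -> prepared; flint yes -> prepared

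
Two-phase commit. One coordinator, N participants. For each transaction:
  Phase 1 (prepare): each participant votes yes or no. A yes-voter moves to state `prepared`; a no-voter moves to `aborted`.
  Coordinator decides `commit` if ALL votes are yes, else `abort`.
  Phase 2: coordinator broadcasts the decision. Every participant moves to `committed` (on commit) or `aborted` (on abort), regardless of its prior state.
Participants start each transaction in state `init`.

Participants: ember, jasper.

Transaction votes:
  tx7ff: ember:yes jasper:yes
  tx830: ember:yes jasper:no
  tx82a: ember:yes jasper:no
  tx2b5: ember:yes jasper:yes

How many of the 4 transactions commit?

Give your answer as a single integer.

Answer: 2

Derivation:
tx7ff: all yes -> commit (commits=1)
tx830: no from jasper -> abort (commits=1)
tx82a: no from jasper -> abort (commits=1)
tx2b5: all yes -> commit (commits=2)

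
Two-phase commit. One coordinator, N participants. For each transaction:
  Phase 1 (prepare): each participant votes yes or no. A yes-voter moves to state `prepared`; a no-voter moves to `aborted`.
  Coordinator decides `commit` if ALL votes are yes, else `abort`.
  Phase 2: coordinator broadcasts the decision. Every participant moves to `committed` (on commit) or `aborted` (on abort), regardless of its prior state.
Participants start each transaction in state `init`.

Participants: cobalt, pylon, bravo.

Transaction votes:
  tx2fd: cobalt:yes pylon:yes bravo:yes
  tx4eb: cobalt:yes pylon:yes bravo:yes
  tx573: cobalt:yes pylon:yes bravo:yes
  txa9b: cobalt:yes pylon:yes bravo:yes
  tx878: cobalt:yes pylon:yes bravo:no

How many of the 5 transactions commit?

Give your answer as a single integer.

tx2fd: all yes -> commit (commits=1)
tx4eb: all yes -> commit (commits=2)
tx573: all yes -> commit (commits=3)
txa9b: all yes -> commit (commits=4)
tx878: no from bravo -> abort (commits=4)

Answer: 4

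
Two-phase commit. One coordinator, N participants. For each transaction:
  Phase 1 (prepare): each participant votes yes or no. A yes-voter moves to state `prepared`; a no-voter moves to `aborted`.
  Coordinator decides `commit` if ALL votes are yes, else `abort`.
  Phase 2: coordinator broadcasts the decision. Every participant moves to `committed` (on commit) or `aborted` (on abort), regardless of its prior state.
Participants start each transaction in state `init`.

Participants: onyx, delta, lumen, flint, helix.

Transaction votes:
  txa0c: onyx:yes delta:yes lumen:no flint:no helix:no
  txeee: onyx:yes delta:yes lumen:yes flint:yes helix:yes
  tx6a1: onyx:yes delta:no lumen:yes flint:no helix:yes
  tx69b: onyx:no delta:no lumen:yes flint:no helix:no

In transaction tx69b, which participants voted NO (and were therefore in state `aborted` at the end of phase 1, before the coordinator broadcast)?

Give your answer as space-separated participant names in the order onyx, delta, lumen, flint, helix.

Txn tx69b phase 1: onyx no -> aborted; delta no -> aborted; lumen yes -> prepared; flint no -> aborted; helix no -> aborted

Answer: onyx delta flint helix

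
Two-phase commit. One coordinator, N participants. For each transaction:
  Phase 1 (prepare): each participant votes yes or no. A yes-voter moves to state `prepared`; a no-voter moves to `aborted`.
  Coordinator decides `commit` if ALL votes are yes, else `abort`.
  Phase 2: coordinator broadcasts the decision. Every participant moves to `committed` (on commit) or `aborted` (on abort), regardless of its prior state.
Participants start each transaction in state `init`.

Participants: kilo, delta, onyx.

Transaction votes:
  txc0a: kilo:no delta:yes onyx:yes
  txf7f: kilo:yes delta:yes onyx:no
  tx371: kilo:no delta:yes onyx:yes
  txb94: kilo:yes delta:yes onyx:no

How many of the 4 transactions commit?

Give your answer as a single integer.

Answer: 0

Derivation:
txc0a: no from kilo -> abort (commits=0)
txf7f: no from onyx -> abort (commits=0)
tx371: no from kilo -> abort (commits=0)
txb94: no from onyx -> abort (commits=0)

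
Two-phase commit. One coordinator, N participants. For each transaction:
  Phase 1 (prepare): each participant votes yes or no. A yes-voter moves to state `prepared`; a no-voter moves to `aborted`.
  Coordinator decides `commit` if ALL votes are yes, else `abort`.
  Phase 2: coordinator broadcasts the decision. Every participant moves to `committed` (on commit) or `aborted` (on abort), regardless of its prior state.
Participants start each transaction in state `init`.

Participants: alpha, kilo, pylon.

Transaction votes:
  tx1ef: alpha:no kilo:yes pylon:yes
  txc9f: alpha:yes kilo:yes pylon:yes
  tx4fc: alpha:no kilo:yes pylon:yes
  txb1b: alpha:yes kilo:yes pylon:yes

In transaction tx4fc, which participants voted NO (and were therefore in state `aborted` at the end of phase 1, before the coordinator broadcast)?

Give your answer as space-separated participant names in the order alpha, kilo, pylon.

Answer: alpha

Derivation:
Txn tx4fc phase 1: alpha no -> aborted; kilo yes -> prepared; pylon yes -> prepared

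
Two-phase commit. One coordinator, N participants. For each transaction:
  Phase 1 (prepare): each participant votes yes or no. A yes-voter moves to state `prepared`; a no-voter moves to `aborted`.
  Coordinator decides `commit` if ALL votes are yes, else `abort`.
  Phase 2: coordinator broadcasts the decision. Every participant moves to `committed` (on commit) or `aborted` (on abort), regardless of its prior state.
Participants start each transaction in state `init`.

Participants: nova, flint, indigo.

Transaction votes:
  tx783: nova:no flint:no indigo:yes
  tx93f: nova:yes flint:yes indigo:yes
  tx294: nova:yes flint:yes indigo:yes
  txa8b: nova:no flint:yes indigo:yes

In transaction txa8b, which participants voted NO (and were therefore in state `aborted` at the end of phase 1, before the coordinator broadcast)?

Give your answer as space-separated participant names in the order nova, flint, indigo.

Answer: nova

Derivation:
Txn txa8b phase 1: nova no -> aborted; flint yes -> prepared; indigo yes -> prepared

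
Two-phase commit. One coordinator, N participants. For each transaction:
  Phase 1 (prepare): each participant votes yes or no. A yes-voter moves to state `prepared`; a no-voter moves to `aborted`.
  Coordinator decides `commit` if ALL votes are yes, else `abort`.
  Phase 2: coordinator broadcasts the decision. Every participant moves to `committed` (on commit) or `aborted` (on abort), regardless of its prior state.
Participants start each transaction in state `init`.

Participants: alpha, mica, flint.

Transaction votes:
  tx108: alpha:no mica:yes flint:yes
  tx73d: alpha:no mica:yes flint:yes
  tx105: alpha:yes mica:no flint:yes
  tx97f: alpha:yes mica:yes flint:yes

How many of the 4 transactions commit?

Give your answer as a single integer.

tx108: no from alpha -> abort (commits=0)
tx73d: no from alpha -> abort (commits=0)
tx105: no from mica -> abort (commits=0)
tx97f: all yes -> commit (commits=1)

Answer: 1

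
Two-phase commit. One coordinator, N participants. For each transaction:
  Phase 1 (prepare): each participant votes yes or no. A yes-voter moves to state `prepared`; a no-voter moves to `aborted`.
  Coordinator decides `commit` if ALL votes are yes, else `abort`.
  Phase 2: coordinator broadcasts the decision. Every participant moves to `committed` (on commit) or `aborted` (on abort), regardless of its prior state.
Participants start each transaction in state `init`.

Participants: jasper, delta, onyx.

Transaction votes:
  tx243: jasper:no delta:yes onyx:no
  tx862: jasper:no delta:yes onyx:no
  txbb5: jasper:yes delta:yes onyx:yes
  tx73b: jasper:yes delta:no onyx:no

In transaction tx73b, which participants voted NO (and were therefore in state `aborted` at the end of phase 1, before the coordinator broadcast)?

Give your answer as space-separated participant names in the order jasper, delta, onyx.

Answer: delta onyx

Derivation:
Txn tx73b phase 1: jasper yes -> prepared; delta no -> aborted; onyx no -> aborted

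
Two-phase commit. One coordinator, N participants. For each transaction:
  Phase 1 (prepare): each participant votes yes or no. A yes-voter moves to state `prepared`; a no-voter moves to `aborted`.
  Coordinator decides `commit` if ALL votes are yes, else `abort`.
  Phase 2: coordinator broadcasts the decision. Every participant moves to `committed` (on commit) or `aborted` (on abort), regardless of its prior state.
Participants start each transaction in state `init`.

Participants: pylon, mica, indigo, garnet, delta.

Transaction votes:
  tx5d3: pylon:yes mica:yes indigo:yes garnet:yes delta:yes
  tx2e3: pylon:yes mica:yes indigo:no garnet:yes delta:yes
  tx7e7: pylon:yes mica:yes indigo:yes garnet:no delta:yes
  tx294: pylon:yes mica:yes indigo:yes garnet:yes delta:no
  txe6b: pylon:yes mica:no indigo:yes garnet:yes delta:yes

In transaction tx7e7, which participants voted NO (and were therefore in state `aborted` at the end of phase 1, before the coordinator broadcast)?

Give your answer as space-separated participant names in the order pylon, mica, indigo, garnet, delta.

Answer: garnet

Derivation:
Txn tx7e7 phase 1: pylon yes -> prepared; mica yes -> prepared; indigo yes -> prepared; garnet no -> aborted; delta yes -> prepared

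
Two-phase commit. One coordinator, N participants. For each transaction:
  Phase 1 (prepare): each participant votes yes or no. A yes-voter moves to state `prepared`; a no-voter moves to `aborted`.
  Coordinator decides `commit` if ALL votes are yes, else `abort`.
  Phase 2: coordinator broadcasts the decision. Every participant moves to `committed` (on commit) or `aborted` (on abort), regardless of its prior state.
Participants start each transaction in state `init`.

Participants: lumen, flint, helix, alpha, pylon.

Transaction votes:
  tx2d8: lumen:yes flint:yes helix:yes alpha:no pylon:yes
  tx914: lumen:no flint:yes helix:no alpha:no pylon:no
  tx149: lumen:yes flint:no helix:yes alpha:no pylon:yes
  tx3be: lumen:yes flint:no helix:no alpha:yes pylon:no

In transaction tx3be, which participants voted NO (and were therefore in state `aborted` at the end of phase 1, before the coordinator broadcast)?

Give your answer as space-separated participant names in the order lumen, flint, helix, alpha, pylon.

Txn tx3be phase 1: lumen yes -> prepared; flint no -> aborted; helix no -> aborted; alpha yes -> prepared; pylon no -> aborted

Answer: flint helix pylon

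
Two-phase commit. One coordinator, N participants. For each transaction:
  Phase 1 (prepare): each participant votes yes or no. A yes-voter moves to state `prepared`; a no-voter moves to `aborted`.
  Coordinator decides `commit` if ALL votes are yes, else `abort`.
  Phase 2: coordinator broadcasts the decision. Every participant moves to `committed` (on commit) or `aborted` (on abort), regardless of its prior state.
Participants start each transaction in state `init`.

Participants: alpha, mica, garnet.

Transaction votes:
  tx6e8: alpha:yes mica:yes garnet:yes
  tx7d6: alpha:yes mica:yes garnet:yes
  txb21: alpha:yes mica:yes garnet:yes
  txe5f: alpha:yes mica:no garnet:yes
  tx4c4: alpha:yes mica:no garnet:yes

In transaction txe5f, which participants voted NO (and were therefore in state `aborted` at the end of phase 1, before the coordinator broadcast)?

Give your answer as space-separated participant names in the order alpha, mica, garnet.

Answer: mica

Derivation:
Txn txe5f phase 1: alpha yes -> prepared; mica no -> aborted; garnet yes -> prepared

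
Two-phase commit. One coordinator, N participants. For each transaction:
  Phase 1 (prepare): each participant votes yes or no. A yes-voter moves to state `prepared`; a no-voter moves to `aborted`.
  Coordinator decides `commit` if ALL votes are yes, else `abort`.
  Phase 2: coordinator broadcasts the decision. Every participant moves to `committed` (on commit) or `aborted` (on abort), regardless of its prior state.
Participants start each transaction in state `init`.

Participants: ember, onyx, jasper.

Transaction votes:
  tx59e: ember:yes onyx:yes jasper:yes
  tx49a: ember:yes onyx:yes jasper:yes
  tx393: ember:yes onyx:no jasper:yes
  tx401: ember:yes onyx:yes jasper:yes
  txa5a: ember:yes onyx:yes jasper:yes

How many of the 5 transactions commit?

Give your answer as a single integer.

tx59e: all yes -> commit (commits=1)
tx49a: all yes -> commit (commits=2)
tx393: no from onyx -> abort (commits=2)
tx401: all yes -> commit (commits=3)
txa5a: all yes -> commit (commits=4)

Answer: 4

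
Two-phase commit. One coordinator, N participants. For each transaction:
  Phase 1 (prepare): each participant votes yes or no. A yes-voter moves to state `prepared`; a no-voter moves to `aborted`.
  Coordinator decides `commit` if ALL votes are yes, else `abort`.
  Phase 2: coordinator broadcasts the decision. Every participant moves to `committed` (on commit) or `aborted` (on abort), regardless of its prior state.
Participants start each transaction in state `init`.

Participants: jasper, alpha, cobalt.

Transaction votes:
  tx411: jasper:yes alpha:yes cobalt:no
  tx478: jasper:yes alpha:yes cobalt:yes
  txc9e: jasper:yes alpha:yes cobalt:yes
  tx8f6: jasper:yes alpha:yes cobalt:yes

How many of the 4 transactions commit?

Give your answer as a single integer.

Answer: 3

Derivation:
tx411: no from cobalt -> abort (commits=0)
tx478: all yes -> commit (commits=1)
txc9e: all yes -> commit (commits=2)
tx8f6: all yes -> commit (commits=3)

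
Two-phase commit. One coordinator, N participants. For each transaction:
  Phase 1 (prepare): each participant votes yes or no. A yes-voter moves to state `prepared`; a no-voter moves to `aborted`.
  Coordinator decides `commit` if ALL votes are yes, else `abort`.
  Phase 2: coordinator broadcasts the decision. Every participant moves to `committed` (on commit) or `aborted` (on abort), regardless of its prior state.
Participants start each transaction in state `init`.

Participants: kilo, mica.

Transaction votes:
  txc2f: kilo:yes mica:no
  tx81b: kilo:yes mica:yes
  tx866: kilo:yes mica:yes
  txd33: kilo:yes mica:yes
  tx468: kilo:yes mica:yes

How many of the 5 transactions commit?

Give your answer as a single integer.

txc2f: no from mica -> abort (commits=0)
tx81b: all yes -> commit (commits=1)
tx866: all yes -> commit (commits=2)
txd33: all yes -> commit (commits=3)
tx468: all yes -> commit (commits=4)

Answer: 4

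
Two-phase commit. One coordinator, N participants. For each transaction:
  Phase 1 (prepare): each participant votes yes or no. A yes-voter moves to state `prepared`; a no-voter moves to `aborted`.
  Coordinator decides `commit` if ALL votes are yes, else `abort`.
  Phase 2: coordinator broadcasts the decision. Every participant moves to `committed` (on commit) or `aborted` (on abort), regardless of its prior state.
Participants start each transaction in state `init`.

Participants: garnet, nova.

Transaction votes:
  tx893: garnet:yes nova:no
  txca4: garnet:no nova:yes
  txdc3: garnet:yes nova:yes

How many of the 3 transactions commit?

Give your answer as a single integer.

Answer: 1

Derivation:
tx893: no from nova -> abort (commits=0)
txca4: no from garnet -> abort (commits=0)
txdc3: all yes -> commit (commits=1)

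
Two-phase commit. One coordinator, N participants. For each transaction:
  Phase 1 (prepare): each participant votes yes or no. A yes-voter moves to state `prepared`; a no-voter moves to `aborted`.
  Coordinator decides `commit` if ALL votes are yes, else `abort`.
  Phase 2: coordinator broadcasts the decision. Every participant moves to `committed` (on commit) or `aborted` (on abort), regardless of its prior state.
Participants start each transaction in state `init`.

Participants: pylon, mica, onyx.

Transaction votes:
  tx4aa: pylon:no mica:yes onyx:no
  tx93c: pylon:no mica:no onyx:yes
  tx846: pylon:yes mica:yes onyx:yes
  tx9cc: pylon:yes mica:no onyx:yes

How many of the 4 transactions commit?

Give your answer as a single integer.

Answer: 1

Derivation:
tx4aa: no from pylon, onyx -> abort (commits=0)
tx93c: no from pylon, mica -> abort (commits=0)
tx846: all yes -> commit (commits=1)
tx9cc: no from mica -> abort (commits=1)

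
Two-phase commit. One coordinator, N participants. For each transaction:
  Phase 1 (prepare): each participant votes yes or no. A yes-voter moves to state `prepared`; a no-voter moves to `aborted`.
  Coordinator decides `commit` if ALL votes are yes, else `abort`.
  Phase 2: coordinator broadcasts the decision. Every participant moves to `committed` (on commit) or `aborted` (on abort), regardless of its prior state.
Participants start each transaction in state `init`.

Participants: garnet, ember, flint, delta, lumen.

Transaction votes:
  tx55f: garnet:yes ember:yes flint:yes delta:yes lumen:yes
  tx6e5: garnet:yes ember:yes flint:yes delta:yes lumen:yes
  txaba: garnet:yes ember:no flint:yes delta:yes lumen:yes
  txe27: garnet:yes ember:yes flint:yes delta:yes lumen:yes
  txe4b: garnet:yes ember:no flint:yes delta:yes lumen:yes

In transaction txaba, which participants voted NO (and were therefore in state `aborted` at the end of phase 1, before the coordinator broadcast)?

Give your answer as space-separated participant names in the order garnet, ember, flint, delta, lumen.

Answer: ember

Derivation:
Txn txaba phase 1: garnet yes -> prepared; ember no -> aborted; flint yes -> prepared; delta yes -> prepared; lumen yes -> prepared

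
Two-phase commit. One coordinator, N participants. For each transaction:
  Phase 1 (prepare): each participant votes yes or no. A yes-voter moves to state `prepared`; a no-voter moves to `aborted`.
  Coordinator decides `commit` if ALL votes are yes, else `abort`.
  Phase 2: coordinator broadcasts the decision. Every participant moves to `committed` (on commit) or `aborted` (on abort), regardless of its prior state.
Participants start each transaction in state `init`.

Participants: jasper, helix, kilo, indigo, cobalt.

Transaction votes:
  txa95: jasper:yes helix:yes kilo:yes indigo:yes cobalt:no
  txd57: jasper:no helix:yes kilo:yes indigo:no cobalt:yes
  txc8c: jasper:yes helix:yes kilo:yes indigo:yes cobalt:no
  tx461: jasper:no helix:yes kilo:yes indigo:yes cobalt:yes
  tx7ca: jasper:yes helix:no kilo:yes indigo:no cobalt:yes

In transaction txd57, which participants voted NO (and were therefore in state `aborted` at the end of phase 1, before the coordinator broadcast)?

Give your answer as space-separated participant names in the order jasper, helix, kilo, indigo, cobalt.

Txn txd57 phase 1: jasper no -> aborted; helix yes -> prepared; kilo yes -> prepared; indigo no -> aborted; cobalt yes -> prepared

Answer: jasper indigo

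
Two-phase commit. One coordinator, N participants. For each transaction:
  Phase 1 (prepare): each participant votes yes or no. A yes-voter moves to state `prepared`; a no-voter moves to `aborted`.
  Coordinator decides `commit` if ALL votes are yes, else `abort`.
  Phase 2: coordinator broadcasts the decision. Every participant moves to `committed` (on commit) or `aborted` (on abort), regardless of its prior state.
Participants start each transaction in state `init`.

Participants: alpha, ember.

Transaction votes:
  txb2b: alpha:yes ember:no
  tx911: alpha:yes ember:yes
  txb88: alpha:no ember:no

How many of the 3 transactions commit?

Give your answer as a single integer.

txb2b: no from ember -> abort (commits=0)
tx911: all yes -> commit (commits=1)
txb88: no from alpha, ember -> abort (commits=1)

Answer: 1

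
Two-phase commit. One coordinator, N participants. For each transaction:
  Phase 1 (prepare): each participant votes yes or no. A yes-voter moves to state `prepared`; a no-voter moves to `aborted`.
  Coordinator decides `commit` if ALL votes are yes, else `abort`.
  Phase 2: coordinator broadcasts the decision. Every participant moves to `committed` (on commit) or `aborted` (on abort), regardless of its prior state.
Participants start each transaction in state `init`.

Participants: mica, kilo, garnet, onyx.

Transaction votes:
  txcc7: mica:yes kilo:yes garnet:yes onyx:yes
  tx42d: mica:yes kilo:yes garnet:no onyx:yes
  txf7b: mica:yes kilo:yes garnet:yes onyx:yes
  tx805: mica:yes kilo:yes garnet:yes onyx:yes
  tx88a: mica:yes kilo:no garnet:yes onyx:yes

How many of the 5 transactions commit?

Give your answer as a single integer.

txcc7: all yes -> commit (commits=1)
tx42d: no from garnet -> abort (commits=1)
txf7b: all yes -> commit (commits=2)
tx805: all yes -> commit (commits=3)
tx88a: no from kilo -> abort (commits=3)

Answer: 3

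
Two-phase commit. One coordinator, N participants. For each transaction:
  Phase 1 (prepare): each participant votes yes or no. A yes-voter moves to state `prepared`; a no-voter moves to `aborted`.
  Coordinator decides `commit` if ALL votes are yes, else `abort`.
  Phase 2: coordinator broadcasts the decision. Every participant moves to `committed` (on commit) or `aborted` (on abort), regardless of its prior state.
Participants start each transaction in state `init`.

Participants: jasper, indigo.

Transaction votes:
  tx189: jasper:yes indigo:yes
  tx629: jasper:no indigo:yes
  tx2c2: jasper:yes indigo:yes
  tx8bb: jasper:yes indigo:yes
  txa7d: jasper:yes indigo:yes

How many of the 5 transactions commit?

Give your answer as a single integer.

Answer: 4

Derivation:
tx189: all yes -> commit (commits=1)
tx629: no from jasper -> abort (commits=1)
tx2c2: all yes -> commit (commits=2)
tx8bb: all yes -> commit (commits=3)
txa7d: all yes -> commit (commits=4)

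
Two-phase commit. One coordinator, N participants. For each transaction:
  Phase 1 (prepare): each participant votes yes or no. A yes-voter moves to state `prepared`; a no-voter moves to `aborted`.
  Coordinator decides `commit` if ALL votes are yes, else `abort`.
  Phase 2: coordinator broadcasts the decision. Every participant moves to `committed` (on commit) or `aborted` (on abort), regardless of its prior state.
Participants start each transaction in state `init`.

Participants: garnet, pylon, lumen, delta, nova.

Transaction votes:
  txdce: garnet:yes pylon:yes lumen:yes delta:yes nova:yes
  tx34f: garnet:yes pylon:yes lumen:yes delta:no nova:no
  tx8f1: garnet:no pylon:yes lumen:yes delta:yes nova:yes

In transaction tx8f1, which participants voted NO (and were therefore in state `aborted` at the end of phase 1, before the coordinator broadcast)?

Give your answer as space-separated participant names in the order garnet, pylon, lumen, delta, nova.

Answer: garnet

Derivation:
Txn tx8f1 phase 1: garnet no -> aborted; pylon yes -> prepared; lumen yes -> prepared; delta yes -> prepared; nova yes -> prepared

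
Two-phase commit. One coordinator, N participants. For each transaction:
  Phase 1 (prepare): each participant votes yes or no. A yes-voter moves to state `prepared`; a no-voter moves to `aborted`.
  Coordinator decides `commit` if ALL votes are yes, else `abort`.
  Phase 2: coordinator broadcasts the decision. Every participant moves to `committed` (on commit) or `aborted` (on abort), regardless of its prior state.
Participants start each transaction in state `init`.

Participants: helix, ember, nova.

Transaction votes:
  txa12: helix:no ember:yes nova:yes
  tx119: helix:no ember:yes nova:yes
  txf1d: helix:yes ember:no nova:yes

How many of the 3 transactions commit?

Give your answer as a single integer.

txa12: no from helix -> abort (commits=0)
tx119: no from helix -> abort (commits=0)
txf1d: no from ember -> abort (commits=0)

Answer: 0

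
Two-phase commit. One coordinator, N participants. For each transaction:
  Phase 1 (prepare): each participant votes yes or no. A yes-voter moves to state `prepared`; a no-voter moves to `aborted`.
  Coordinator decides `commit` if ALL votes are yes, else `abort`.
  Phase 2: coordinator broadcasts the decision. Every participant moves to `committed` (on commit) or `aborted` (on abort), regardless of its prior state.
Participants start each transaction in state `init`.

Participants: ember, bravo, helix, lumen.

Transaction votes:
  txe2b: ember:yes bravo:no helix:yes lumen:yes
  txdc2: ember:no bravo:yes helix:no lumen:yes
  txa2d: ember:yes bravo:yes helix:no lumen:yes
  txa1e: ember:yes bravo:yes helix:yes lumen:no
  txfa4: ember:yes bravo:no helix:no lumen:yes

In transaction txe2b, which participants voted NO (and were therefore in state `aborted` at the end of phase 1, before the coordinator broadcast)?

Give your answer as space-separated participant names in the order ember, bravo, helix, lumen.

Answer: bravo

Derivation:
Txn txe2b phase 1: ember yes -> prepared; bravo no -> aborted; helix yes -> prepared; lumen yes -> prepared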